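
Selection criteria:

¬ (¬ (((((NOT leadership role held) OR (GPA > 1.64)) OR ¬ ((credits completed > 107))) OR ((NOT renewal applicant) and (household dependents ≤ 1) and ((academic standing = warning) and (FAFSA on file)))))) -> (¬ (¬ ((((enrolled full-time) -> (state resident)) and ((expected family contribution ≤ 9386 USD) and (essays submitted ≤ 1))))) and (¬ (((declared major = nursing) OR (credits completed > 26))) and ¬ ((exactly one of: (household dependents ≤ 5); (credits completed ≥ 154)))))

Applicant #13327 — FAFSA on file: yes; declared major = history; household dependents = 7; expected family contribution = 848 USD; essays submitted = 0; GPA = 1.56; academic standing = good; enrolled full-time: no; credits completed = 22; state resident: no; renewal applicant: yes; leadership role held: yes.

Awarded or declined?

Atomic conditions:
  NOT leadership role held: yes → false
  GPA > 1.64: 1.56 > 1.64 is false
  credits completed > 107: 22 > 107 is false
  NOT renewal applicant: yes → false
  household dependents ≤ 1: 7 ≤ 1 is false
  academic standing = warning: good == warning is false
  FAFSA on file: yes → true
  enrolled full-time: no → false
  state resident: no → false
  expected family contribution ≤ 9386 USD: 848 ≤ 9386 is true
  essays submitted ≤ 1: 0 ≤ 1 is true
  declared major = nursing: history == nursing is false
  credits completed > 26: 22 > 26 is false
  household dependents ≤ 5: 7 ≤ 5 is false
  credits completed ≥ 154: 22 ≥ 154 is false
Combine:
[1.1.1.1.1] false OR false = false
[1.1.1.1.2] NOT false = true
[1.1.1.1] false OR true = true
[1.1.1.2.3] false AND true = false
[1.1.1.2] false AND false AND false = false
[1.1.1] true OR false = true
[1.1] NOT true = false
[1] NOT false = true
[2.1.1.1.1] false → false (antecedent false ⇒ implication holds) = true
[2.1.1.1.2] true AND true = true
[2.1.1.1] true AND true = true
[2.1.1] NOT true = false
[2.1] NOT false = true
[2.2.1.1] false OR false = false
[2.2.1] NOT false = true
[2.2.2.1] exactly-one(false, false) = false
[2.2.2] NOT false = true
[2.2] true AND true = true
[2] true AND true = true
[root] true → true = true
Overall: true → awarded

Awarded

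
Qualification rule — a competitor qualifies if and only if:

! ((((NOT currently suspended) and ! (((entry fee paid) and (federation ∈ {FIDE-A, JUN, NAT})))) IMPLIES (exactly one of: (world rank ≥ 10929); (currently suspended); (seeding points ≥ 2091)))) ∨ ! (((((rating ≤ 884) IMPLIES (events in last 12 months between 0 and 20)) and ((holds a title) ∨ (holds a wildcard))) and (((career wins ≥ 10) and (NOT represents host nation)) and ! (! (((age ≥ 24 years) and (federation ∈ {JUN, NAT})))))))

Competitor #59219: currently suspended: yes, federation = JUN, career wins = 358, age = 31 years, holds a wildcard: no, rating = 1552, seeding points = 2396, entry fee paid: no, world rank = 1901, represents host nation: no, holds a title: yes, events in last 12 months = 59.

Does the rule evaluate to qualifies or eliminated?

Eliminated

Atomic conditions:
  NOT currently suspended: yes → false
  entry fee paid: no → false
  federation ∈ {FIDE-A, JUN, NAT}: JUN is in the set → true
  world rank ≥ 10929: 1901 ≥ 10929 is false
  currently suspended: yes → true
  seeding points ≥ 2091: 2396 ≥ 2091 is true
  rating ≤ 884: 1552 ≤ 884 is false
  events in last 12 months between 0 and 20: 59 in [0, 20] is false
  holds a title: yes → true
  holds a wildcard: no → false
  career wins ≥ 10: 358 ≥ 10 is true
  NOT represents host nation: no → true
  age ≥ 24 years: 31 ≥ 24 is true
  federation ∈ {JUN, NAT}: JUN is in the set → true
Combine:
[1.1.1.2.1] false AND true = false
[1.1.1.2] NOT false = true
[1.1.1] false AND true = false
[1.1.2] exactly-one(false, true, true) = false
[1.1] false → false (antecedent false ⇒ implication holds) = true
[1] NOT true = false
[2.1.1.1] false → false (antecedent false ⇒ implication holds) = true
[2.1.1.2] true OR false = true
[2.1.1] true AND true = true
[2.1.2.1] true AND true = true
[2.1.2.2.1.1] true AND true = true
[2.1.2.2.1] NOT true = false
[2.1.2.2] NOT false = true
[2.1.2] true AND true = true
[2.1] true AND true = true
[2] NOT true = false
[root] false OR false = false
Overall: false → eliminated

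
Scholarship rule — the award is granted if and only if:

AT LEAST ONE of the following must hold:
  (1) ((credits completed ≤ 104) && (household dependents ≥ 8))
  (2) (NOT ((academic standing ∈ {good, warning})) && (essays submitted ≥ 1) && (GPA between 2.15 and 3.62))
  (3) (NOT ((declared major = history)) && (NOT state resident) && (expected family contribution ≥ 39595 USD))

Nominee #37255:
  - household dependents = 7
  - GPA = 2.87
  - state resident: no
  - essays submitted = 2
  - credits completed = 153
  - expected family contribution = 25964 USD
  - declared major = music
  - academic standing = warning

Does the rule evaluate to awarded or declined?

Declined

Atomic conditions:
  credits completed ≤ 104: 153 ≤ 104 is false
  household dependents ≥ 8: 7 ≥ 8 is false
  academic standing ∈ {good, warning}: warning is in the set → true
  essays submitted ≥ 1: 2 ≥ 1 is true
  GPA between 2.15 and 3.62: 2.87 in [2.15, 3.62] is true
  declared major = history: music == history is false
  NOT state resident: no → true
  expected family contribution ≥ 39595 USD: 25964 ≥ 39595 is false
Combine:
[1] false AND false = false
[2.1] NOT true = false
[2] false AND true AND true = false
[3.1] NOT false = true
[3] true AND true AND false = false
[root] false OR false OR false = false
Overall: false → declined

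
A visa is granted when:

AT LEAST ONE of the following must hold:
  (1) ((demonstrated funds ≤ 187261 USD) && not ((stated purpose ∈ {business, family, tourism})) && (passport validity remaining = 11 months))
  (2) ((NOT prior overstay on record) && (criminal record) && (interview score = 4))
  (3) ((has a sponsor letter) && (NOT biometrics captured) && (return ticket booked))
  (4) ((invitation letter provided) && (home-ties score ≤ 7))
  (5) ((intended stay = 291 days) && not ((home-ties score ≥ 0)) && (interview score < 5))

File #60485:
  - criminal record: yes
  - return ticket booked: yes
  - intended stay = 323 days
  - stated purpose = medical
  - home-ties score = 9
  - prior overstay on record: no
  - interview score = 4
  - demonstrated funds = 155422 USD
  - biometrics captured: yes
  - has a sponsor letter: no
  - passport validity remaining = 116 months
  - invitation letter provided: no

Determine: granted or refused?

Atomic conditions:
  demonstrated funds ≤ 187261 USD: 155422 ≤ 187261 is true
  stated purpose ∈ {business, family, tourism}: medical is not in the set → false
  passport validity remaining = 11 months: 116 == 11 is false
  NOT prior overstay on record: no → true
  criminal record: yes → true
  interview score = 4: 4 == 4 is true
  has a sponsor letter: no → false
  NOT biometrics captured: yes → false
  return ticket booked: yes → true
  invitation letter provided: no → false
  home-ties score ≤ 7: 9 ≤ 7 is false
  intended stay = 291 days: 323 == 291 is false
  home-ties score ≥ 0: 9 ≥ 0 is true
  interview score < 5: 4 < 5 is true
Combine:
[1.2] NOT false = true
[1] true AND true AND false = false
[2] true AND true AND true = true
[3] false AND false AND true = false
[4] false AND false = false
[5.2] NOT true = false
[5] false AND false AND true = false
[root] false OR true OR false OR false OR false = true
Overall: true → granted

Granted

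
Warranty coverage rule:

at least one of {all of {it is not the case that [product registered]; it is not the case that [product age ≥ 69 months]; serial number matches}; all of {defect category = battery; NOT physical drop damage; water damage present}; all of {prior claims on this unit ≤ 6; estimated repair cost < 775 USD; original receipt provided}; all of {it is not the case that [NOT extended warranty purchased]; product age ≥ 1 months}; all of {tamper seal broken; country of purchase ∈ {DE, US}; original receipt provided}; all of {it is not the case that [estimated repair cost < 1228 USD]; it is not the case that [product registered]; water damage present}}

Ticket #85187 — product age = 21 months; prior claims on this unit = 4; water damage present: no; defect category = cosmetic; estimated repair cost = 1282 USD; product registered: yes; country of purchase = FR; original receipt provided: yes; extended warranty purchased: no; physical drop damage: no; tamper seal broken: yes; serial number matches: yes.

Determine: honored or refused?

Atomic conditions:
  product registered: yes → true
  product age ≥ 69 months: 21 ≥ 69 is false
  serial number matches: yes → true
  defect category = battery: cosmetic == battery is false
  NOT physical drop damage: no → true
  water damage present: no → false
  prior claims on this unit ≤ 6: 4 ≤ 6 is true
  estimated repair cost < 775 USD: 1282 < 775 is false
  original receipt provided: yes → true
  NOT extended warranty purchased: no → true
  product age ≥ 1 months: 21 ≥ 1 is true
  tamper seal broken: yes → true
  country of purchase ∈ {DE, US}: FR is not in the set → false
  estimated repair cost < 1228 USD: 1282 < 1228 is false
Combine:
[1.1] NOT true = false
[1.2] NOT false = true
[1] false AND true AND true = false
[2] false AND true AND false = false
[3] true AND false AND true = false
[4.1] NOT true = false
[4] false AND true = false
[5] true AND false AND true = false
[6.1] NOT false = true
[6.2] NOT true = false
[6] true AND false AND false = false
[root] false OR false OR false OR false OR false OR false = false
Overall: false → refused

Refused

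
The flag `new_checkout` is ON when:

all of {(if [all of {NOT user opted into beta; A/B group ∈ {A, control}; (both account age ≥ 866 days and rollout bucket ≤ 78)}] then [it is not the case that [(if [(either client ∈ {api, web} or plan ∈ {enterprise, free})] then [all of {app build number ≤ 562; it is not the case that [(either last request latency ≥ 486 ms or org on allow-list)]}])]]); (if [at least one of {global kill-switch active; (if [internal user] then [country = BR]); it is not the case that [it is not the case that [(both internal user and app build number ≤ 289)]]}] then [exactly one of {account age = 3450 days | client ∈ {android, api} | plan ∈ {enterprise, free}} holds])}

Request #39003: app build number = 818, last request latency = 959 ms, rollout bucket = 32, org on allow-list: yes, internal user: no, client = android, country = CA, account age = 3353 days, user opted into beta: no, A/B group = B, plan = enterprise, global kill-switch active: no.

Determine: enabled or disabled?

Disabled

Atomic conditions:
  NOT user opted into beta: no → true
  A/B group ∈ {A, control}: B is not in the set → false
  account age ≥ 866 days: 3353 ≥ 866 is true
  rollout bucket ≤ 78: 32 ≤ 78 is true
  client ∈ {api, web}: android is not in the set → false
  plan ∈ {enterprise, free}: enterprise is in the set → true
  app build number ≤ 562: 818 ≤ 562 is false
  last request latency ≥ 486 ms: 959 ≥ 486 is true
  org on allow-list: yes → true
  global kill-switch active: no → false
  internal user: no → false
  country = BR: CA == BR is false
  app build number ≤ 289: 818 ≤ 289 is false
  account age = 3450 days: 3353 == 3450 is false
  client ∈ {android, api}: android is in the set → true
Combine:
[1.1.3] true AND true = true
[1.1] true AND false AND true = false
[1.2.1.1] false OR true = true
[1.2.1.2.2.1] true OR true = true
[1.2.1.2.2] NOT true = false
[1.2.1.2] false AND false = false
[1.2.1] true → false = false
[1.2] NOT false = true
[1] false → true (antecedent false ⇒ implication holds) = true
[2.1.2] false → false (antecedent false ⇒ implication holds) = true
[2.1.3.1.1] false AND false = false
[2.1.3.1] NOT false = true
[2.1.3] NOT true = false
[2.1] false OR true OR false = true
[2.2] exactly-one(false, true, true) = false
[2] true → false = false
[root] true AND false = false
Overall: false → disabled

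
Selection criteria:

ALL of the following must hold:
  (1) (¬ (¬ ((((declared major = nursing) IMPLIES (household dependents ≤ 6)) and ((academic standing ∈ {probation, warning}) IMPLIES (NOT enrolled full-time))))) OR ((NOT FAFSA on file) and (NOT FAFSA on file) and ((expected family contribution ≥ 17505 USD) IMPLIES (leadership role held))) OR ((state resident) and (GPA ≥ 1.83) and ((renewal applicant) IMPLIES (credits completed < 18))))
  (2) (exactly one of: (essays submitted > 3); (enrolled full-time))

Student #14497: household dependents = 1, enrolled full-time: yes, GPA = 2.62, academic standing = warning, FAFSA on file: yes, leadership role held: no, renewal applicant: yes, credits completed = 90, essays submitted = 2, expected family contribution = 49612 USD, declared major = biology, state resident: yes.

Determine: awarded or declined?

Atomic conditions:
  declared major = nursing: biology == nursing is false
  household dependents ≤ 6: 1 ≤ 6 is true
  academic standing ∈ {probation, warning}: warning is in the set → true
  NOT enrolled full-time: yes → false
  NOT FAFSA on file: yes → false
  expected family contribution ≥ 17505 USD: 49612 ≥ 17505 is true
  leadership role held: no → false
  state resident: yes → true
  GPA ≥ 1.83: 2.62 ≥ 1.83 is true
  renewal applicant: yes → true
  credits completed < 18: 90 < 18 is false
  essays submitted > 3: 2 > 3 is false
  enrolled full-time: yes → true
Combine:
[1.1.1.1.1] false → true (antecedent false ⇒ implication holds) = true
[1.1.1.1.2] true → false = false
[1.1.1.1] true AND false = false
[1.1.1] NOT false = true
[1.1] NOT true = false
[1.2.3] true → false = false
[1.2] false AND false AND false = false
[1.3.3] true → false = false
[1.3] true AND true AND false = false
[1] false OR false OR false = false
[2] exactly-one(false, true) = true
[root] false AND true = false
Overall: false → declined

Declined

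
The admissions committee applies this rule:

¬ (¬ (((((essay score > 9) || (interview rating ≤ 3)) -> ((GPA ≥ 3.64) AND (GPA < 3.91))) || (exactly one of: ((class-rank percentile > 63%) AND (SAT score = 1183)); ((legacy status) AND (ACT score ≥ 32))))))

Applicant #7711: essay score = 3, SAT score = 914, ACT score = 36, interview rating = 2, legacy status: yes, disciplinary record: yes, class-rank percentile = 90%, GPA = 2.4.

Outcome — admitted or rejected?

Admitted

Atomic conditions:
  essay score > 9: 3 > 9 is false
  interview rating ≤ 3: 2 ≤ 3 is true
  GPA ≥ 3.64: 2.4 ≥ 3.64 is false
  GPA < 3.91: 2.4 < 3.91 is true
  class-rank percentile > 63%: 90 > 63 is true
  SAT score = 1183: 914 == 1183 is false
  legacy status: yes → true
  ACT score ≥ 32: 36 ≥ 32 is true
Combine:
[1.1.1.1] false OR true = true
[1.1.1.2] false AND true = false
[1.1.1] true → false = false
[1.1.2.1] true AND false = false
[1.1.2.2] true AND true = true
[1.1.2] exactly-one(false, true) = true
[1.1] false OR true = true
[1] NOT true = false
[root] NOT false = true
Overall: true → admitted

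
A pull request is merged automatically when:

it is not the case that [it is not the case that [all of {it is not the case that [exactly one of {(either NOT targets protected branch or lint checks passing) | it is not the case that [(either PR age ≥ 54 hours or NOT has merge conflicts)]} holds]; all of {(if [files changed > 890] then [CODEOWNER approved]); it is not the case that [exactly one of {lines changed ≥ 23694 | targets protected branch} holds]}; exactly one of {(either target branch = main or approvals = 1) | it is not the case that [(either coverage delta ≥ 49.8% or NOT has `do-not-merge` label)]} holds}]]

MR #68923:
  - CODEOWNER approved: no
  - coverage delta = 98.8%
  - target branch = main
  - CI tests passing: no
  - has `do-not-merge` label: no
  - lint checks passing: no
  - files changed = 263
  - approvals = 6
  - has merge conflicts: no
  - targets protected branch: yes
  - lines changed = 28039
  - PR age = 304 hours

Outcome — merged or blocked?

Merged

Atomic conditions:
  NOT targets protected branch: yes → false
  lint checks passing: no → false
  PR age ≥ 54 hours: 304 ≥ 54 is true
  NOT has merge conflicts: no → true
  files changed > 890: 263 > 890 is false
  CODEOWNER approved: no → false
  lines changed ≥ 23694: 28039 ≥ 23694 is true
  targets protected branch: yes → true
  target branch = main: main == main is true
  approvals = 1: 6 == 1 is false
  coverage delta ≥ 49.8%: 98.8 ≥ 49.8 is true
  NOT has `do-not-merge` label: no → true
Combine:
[1.1.1.1.1] false OR false = false
[1.1.1.1.2.1] true OR true = true
[1.1.1.1.2] NOT true = false
[1.1.1.1] exactly-one(false, false) = false
[1.1.1] NOT false = true
[1.1.2.1] false → false (antecedent false ⇒ implication holds) = true
[1.1.2.2.1] exactly-one(true, true) = false
[1.1.2.2] NOT false = true
[1.1.2] true AND true = true
[1.1.3.1] true OR false = true
[1.1.3.2.1] true OR true = true
[1.1.3.2] NOT true = false
[1.1.3] exactly-one(true, false) = true
[1.1] true AND true AND true = true
[1] NOT true = false
[root] NOT false = true
Overall: true → merged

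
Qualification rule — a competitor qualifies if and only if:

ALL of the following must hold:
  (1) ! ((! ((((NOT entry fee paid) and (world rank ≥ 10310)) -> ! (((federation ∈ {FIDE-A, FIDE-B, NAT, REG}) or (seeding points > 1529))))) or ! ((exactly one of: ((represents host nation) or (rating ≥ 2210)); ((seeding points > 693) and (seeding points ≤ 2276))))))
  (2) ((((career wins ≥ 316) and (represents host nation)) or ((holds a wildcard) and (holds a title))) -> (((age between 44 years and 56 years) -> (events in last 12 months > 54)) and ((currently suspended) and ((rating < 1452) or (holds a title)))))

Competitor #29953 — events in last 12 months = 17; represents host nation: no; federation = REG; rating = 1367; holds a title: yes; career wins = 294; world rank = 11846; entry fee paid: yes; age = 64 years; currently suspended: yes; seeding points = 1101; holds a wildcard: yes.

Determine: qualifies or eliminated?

Qualifies

Atomic conditions:
  NOT entry fee paid: yes → false
  world rank ≥ 10310: 11846 ≥ 10310 is true
  federation ∈ {FIDE-A, FIDE-B, NAT, REG}: REG is in the set → true
  seeding points > 1529: 1101 > 1529 is false
  represents host nation: no → false
  rating ≥ 2210: 1367 ≥ 2210 is false
  seeding points > 693: 1101 > 693 is true
  seeding points ≤ 2276: 1101 ≤ 2276 is true
  career wins ≥ 316: 294 ≥ 316 is false
  holds a wildcard: yes → true
  holds a title: yes → true
  age between 44 years and 56 years: 64 in [44, 56] is false
  events in last 12 months > 54: 17 > 54 is false
  currently suspended: yes → true
  rating < 1452: 1367 < 1452 is true
Combine:
[1.1.1.1.1] false AND true = false
[1.1.1.1.2.1] true OR false = true
[1.1.1.1.2] NOT true = false
[1.1.1.1] false → false (antecedent false ⇒ implication holds) = true
[1.1.1] NOT true = false
[1.1.2.1.1] false OR false = false
[1.1.2.1.2] true AND true = true
[1.1.2.1] exactly-one(false, true) = true
[1.1.2] NOT true = false
[1.1] false OR false = false
[1] NOT false = true
[2.1.1] false AND false = false
[2.1.2] true AND true = true
[2.1] false OR true = true
[2.2.1] false → false (antecedent false ⇒ implication holds) = true
[2.2.2.2] true OR true = true
[2.2.2] true AND true = true
[2.2] true AND true = true
[2] true → true = true
[root] true AND true = true
Overall: true → qualifies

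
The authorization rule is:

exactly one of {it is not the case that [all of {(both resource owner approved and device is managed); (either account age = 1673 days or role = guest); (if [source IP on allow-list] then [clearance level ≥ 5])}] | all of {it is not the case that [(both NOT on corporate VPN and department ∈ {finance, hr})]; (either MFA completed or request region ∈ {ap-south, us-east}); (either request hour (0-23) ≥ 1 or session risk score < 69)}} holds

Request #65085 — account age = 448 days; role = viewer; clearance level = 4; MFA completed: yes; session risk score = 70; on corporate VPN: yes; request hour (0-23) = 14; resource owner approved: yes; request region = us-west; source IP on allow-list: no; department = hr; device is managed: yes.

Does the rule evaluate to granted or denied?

Denied

Atomic conditions:
  resource owner approved: yes → true
  device is managed: yes → true
  account age = 1673 days: 448 == 1673 is false
  role = guest: viewer == guest is false
  source IP on allow-list: no → false
  clearance level ≥ 5: 4 ≥ 5 is false
  NOT on corporate VPN: yes → false
  department ∈ {finance, hr}: hr is in the set → true
  MFA completed: yes → true
  request region ∈ {ap-south, us-east}: us-west is not in the set → false
  request hour (0-23) ≥ 1: 14 ≥ 1 is true
  session risk score < 69: 70 < 69 is false
Combine:
[1.1.1] true AND true = true
[1.1.2] false OR false = false
[1.1.3] false → false (antecedent false ⇒ implication holds) = true
[1.1] true AND false AND true = false
[1] NOT false = true
[2.1.1] false AND true = false
[2.1] NOT false = true
[2.2] true OR false = true
[2.3] true OR false = true
[2] true AND true AND true = true
[root] exactly-one(true, true) = false
Overall: false → denied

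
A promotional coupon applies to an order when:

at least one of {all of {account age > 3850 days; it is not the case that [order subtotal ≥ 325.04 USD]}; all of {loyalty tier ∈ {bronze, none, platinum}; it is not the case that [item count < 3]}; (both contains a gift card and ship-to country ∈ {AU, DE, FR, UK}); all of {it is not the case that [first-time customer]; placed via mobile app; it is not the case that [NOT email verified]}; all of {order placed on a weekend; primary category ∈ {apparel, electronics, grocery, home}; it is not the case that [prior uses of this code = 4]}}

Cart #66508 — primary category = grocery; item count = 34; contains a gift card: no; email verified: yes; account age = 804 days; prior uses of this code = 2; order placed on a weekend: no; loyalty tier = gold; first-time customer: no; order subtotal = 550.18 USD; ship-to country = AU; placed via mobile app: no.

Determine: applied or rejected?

Rejected

Atomic conditions:
  account age > 3850 days: 804 > 3850 is false
  order subtotal ≥ 325.04 USD: 550.18 ≥ 325.04 is true
  loyalty tier ∈ {bronze, none, platinum}: gold is not in the set → false
  item count < 3: 34 < 3 is false
  contains a gift card: no → false
  ship-to country ∈ {AU, DE, FR, UK}: AU is in the set → true
  first-time customer: no → false
  placed via mobile app: no → false
  NOT email verified: yes → false
  order placed on a weekend: no → false
  primary category ∈ {apparel, electronics, grocery, home}: grocery is in the set → true
  prior uses of this code = 4: 2 == 4 is false
Combine:
[1.2] NOT true = false
[1] false AND false = false
[2.2] NOT false = true
[2] false AND true = false
[3] false AND true = false
[4.1] NOT false = true
[4.3] NOT false = true
[4] true AND false AND true = false
[5.3] NOT false = true
[5] false AND true AND true = false
[root] false OR false OR false OR false OR false = false
Overall: false → rejected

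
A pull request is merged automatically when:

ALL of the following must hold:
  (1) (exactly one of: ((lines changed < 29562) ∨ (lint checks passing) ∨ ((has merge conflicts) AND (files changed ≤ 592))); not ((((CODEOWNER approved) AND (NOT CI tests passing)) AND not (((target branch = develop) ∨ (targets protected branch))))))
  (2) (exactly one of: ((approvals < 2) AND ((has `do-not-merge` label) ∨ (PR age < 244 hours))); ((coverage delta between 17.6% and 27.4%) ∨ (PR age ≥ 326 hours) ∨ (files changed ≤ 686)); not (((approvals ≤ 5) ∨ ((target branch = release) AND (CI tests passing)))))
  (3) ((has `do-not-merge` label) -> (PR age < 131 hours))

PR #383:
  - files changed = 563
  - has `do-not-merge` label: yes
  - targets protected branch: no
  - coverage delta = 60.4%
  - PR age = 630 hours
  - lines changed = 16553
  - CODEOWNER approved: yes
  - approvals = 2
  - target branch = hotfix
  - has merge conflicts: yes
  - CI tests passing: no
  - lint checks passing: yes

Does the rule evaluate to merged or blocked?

Blocked

Atomic conditions:
  lines changed < 29562: 16553 < 29562 is true
  lint checks passing: yes → true
  has merge conflicts: yes → true
  files changed ≤ 592: 563 ≤ 592 is true
  CODEOWNER approved: yes → true
  NOT CI tests passing: no → true
  target branch = develop: hotfix == develop is false
  targets protected branch: no → false
  approvals < 2: 2 < 2 is false
  has `do-not-merge` label: yes → true
  PR age < 244 hours: 630 < 244 is false
  coverage delta between 17.6% and 27.4%: 60.4 in [17.6, 27.4] is false
  PR age ≥ 326 hours: 630 ≥ 326 is true
  files changed ≤ 686: 563 ≤ 686 is true
  approvals ≤ 5: 2 ≤ 5 is true
  target branch = release: hotfix == release is false
  CI tests passing: no → false
  PR age < 131 hours: 630 < 131 is false
Combine:
[1.1.3] true AND true = true
[1.1] true OR true OR true = true
[1.2.1.1] true AND true = true
[1.2.1.2.1] false OR false = false
[1.2.1.2] NOT false = true
[1.2.1] true AND true = true
[1.2] NOT true = false
[1] exactly-one(true, false) = true
[2.1.2] true OR false = true
[2.1] false AND true = false
[2.2] false OR true OR true = true
[2.3.1.2] false AND false = false
[2.3.1] true OR false = true
[2.3] NOT true = false
[2] exactly-one(false, true, false) = true
[3] true → false = false
[root] true AND true AND false = false
Overall: false → blocked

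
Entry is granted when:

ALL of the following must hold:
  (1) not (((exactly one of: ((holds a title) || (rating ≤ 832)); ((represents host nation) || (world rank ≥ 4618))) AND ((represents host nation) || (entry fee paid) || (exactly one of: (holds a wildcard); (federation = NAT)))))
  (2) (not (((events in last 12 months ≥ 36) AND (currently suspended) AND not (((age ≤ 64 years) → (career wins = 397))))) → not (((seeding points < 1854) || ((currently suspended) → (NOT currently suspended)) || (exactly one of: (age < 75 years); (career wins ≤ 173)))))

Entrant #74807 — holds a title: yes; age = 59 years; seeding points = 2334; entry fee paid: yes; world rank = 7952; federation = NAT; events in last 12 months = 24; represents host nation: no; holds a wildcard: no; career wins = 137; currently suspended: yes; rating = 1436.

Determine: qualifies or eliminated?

Atomic conditions:
  holds a title: yes → true
  rating ≤ 832: 1436 ≤ 832 is false
  represents host nation: no → false
  world rank ≥ 4618: 7952 ≥ 4618 is true
  entry fee paid: yes → true
  holds a wildcard: no → false
  federation = NAT: NAT == NAT is true
  events in last 12 months ≥ 36: 24 ≥ 36 is false
  currently suspended: yes → true
  age ≤ 64 years: 59 ≤ 64 is true
  career wins = 397: 137 == 397 is false
  seeding points < 1854: 2334 < 1854 is false
  NOT currently suspended: yes → false
  age < 75 years: 59 < 75 is true
  career wins ≤ 173: 137 ≤ 173 is true
Combine:
[1.1.1.1] true OR false = true
[1.1.1.2] false OR true = true
[1.1.1] exactly-one(true, true) = false
[1.1.2.3] exactly-one(false, true) = true
[1.1.2] false OR true OR true = true
[1.1] false AND true = false
[1] NOT false = true
[2.1.1.3.1] true → false = false
[2.1.1.3] NOT false = true
[2.1.1] false AND true AND true = false
[2.1] NOT false = true
[2.2.1.2] true → false = false
[2.2.1.3] exactly-one(true, true) = false
[2.2.1] false OR false OR false = false
[2.2] NOT false = true
[2] true → true = true
[root] true AND true = true
Overall: true → qualifies

Qualifies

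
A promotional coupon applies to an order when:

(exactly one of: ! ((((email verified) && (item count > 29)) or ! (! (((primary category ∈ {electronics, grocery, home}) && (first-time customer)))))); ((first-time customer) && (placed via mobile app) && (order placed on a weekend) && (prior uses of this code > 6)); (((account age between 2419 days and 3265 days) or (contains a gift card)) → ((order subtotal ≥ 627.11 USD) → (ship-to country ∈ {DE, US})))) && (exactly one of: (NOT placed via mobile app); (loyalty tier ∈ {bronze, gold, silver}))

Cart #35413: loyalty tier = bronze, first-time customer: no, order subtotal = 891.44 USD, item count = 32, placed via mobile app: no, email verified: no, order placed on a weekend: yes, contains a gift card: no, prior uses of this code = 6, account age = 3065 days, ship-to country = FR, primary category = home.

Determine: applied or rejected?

Atomic conditions:
  email verified: no → false
  item count > 29: 32 > 29 is true
  primary category ∈ {electronics, grocery, home}: home is in the set → true
  first-time customer: no → false
  placed via mobile app: no → false
  order placed on a weekend: yes → true
  prior uses of this code > 6: 6 > 6 is false
  account age between 2419 days and 3265 days: 3065 in [2419, 3265] is true
  contains a gift card: no → false
  order subtotal ≥ 627.11 USD: 891.44 ≥ 627.11 is true
  ship-to country ∈ {DE, US}: FR is not in the set → false
  NOT placed via mobile app: no → true
  loyalty tier ∈ {bronze, gold, silver}: bronze is in the set → true
Combine:
[1.1.1.1] false AND true = false
[1.1.1.2.1.1] true AND false = false
[1.1.1.2.1] NOT false = true
[1.1.1.2] NOT true = false
[1.1.1] false OR false = false
[1.1] NOT false = true
[1.2] false AND false AND true AND false = false
[1.3.1] true OR false = true
[1.3.2] true → false = false
[1.3] true → false = false
[1] exactly-one(true, false, false) = true
[2] exactly-one(true, true) = false
[root] true AND false = false
Overall: false → rejected

Rejected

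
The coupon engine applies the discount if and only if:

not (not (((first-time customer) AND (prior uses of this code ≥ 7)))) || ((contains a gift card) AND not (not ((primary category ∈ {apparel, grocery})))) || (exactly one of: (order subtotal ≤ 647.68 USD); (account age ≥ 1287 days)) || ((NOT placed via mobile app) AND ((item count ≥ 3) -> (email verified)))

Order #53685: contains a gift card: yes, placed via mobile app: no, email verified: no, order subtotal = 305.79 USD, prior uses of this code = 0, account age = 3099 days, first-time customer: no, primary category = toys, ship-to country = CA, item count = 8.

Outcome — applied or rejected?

Rejected

Atomic conditions:
  first-time customer: no → false
  prior uses of this code ≥ 7: 0 ≥ 7 is false
  contains a gift card: yes → true
  primary category ∈ {apparel, grocery}: toys is not in the set → false
  order subtotal ≤ 647.68 USD: 305.79 ≤ 647.68 is true
  account age ≥ 1287 days: 3099 ≥ 1287 is true
  NOT placed via mobile app: no → true
  item count ≥ 3: 8 ≥ 3 is true
  email verified: no → false
Combine:
[1.1.1] false AND false = false
[1.1] NOT false = true
[1] NOT true = false
[2.2.1] NOT false = true
[2.2] NOT true = false
[2] true AND false = false
[3] exactly-one(true, true) = false
[4.2] true → false = false
[4] true AND false = false
[root] false OR false OR false OR false = false
Overall: false → rejected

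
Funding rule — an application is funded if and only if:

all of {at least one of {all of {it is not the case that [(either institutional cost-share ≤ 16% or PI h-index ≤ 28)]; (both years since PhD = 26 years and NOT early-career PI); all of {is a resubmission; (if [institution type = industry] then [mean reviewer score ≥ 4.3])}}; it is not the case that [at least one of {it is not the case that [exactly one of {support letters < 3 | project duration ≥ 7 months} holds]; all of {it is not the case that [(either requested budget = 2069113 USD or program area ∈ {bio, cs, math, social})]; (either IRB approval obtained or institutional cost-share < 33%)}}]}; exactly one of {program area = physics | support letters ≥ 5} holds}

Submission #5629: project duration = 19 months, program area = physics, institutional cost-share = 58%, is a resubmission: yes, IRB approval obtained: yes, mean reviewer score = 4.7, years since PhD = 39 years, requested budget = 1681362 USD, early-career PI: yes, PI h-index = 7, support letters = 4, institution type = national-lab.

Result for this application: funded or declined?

Declined

Atomic conditions:
  institutional cost-share ≤ 16%: 58 ≤ 16 is false
  PI h-index ≤ 28: 7 ≤ 28 is true
  years since PhD = 26 years: 39 == 26 is false
  NOT early-career PI: yes → false
  is a resubmission: yes → true
  institution type = industry: national-lab == industry is false
  mean reviewer score ≥ 4.3: 4.7 ≥ 4.3 is true
  support letters < 3: 4 < 3 is false
  project duration ≥ 7 months: 19 ≥ 7 is true
  requested budget = 2069113 USD: 1681362 == 2069113 is false
  program area ∈ {bio, cs, math, social}: physics is not in the set → false
  IRB approval obtained: yes → true
  institutional cost-share < 33%: 58 < 33 is false
  program area = physics: physics == physics is true
  support letters ≥ 5: 4 ≥ 5 is false
Combine:
[1.1.1.1] false OR true = true
[1.1.1] NOT true = false
[1.1.2] false AND false = false
[1.1.3.2] false → true (antecedent false ⇒ implication holds) = true
[1.1.3] true AND true = true
[1.1] false AND false AND true = false
[1.2.1.1.1] exactly-one(false, true) = true
[1.2.1.1] NOT true = false
[1.2.1.2.1.1] false OR false = false
[1.2.1.2.1] NOT false = true
[1.2.1.2.2] true OR false = true
[1.2.1.2] true AND true = true
[1.2.1] false OR true = true
[1.2] NOT true = false
[1] false OR false = false
[2] exactly-one(true, false) = true
[root] false AND true = false
Overall: false → declined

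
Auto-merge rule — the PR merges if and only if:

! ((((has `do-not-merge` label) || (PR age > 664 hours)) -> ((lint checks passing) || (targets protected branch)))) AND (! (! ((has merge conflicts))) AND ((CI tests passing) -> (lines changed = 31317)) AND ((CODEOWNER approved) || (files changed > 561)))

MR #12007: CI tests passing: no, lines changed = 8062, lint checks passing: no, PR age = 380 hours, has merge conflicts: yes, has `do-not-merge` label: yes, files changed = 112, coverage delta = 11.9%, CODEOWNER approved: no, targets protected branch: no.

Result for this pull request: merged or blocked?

Blocked

Atomic conditions:
  has `do-not-merge` label: yes → true
  PR age > 664 hours: 380 > 664 is false
  lint checks passing: no → false
  targets protected branch: no → false
  has merge conflicts: yes → true
  CI tests passing: no → false
  lines changed = 31317: 8062 == 31317 is false
  CODEOWNER approved: no → false
  files changed > 561: 112 > 561 is false
Combine:
[1.1.1] true OR false = true
[1.1.2] false OR false = false
[1.1] true → false = false
[1] NOT false = true
[2.1.1] NOT true = false
[2.1] NOT false = true
[2.2] false → false (antecedent false ⇒ implication holds) = true
[2.3] false OR false = false
[2] true AND true AND false = false
[root] true AND false = false
Overall: false → blocked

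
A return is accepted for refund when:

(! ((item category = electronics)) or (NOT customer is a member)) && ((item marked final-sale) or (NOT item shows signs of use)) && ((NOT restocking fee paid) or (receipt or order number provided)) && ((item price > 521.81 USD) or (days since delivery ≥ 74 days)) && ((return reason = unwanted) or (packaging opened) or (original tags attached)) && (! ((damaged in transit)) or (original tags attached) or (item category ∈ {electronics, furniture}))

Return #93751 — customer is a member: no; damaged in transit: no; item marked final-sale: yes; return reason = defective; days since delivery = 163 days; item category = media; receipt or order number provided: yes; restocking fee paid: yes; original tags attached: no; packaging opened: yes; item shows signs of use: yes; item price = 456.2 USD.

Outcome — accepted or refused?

Accepted

Atomic conditions:
  item category = electronics: media == electronics is false
  NOT customer is a member: no → true
  item marked final-sale: yes → true
  NOT item shows signs of use: yes → false
  NOT restocking fee paid: yes → false
  receipt or order number provided: yes → true
  item price > 521.81 USD: 456.2 > 521.81 is false
  days since delivery ≥ 74 days: 163 ≥ 74 is true
  return reason = unwanted: defective == unwanted is false
  packaging opened: yes → true
  original tags attached: no → false
  damaged in transit: no → false
  item category ∈ {electronics, furniture}: media is not in the set → false
Combine:
[1.1] NOT false = true
[1] true OR true = true
[2] true OR false = true
[3] false OR true = true
[4] false OR true = true
[5] false OR true OR false = true
[6.1] NOT false = true
[6] true OR false OR false = true
[root] true AND true AND true AND true AND true AND true = true
Overall: true → accepted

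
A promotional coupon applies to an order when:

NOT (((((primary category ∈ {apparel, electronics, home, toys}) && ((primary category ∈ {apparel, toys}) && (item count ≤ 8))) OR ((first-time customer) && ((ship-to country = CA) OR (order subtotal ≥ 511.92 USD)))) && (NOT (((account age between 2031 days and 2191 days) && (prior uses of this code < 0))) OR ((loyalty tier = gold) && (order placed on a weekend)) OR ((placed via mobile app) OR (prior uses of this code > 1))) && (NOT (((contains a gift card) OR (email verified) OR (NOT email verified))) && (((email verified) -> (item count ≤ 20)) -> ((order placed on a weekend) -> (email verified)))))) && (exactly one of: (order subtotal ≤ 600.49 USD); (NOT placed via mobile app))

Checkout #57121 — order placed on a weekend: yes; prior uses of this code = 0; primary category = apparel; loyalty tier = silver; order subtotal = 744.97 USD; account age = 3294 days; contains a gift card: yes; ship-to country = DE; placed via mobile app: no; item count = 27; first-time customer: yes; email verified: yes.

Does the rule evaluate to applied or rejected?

Applied

Atomic conditions:
  primary category ∈ {apparel, electronics, home, toys}: apparel is in the set → true
  primary category ∈ {apparel, toys}: apparel is in the set → true
  item count ≤ 8: 27 ≤ 8 is false
  first-time customer: yes → true
  ship-to country = CA: DE == CA is false
  order subtotal ≥ 511.92 USD: 744.97 ≥ 511.92 is true
  account age between 2031 days and 2191 days: 3294 in [2031, 2191] is false
  prior uses of this code < 0: 0 < 0 is false
  loyalty tier = gold: silver == gold is false
  order placed on a weekend: yes → true
  placed via mobile app: no → false
  prior uses of this code > 1: 0 > 1 is false
  contains a gift card: yes → true
  email verified: yes → true
  NOT email verified: yes → false
  item count ≤ 20: 27 ≤ 20 is false
  order subtotal ≤ 600.49 USD: 744.97 ≤ 600.49 is false
  NOT placed via mobile app: no → true
Combine:
[1.1.1.1.2] true AND false = false
[1.1.1.1] true AND false = false
[1.1.1.2.2] false OR true = true
[1.1.1.2] true AND true = true
[1.1.1] false OR true = true
[1.1.2.1.1] false AND false = false
[1.1.2.1] NOT false = true
[1.1.2.2] false AND true = false
[1.1.2.3] false OR false = false
[1.1.2] true OR false OR false = true
[1.1.3.1.1] true OR true OR false = true
[1.1.3.1] NOT true = false
[1.1.3.2.1] true → false = false
[1.1.3.2.2] true → true = true
[1.1.3.2] false → true (antecedent false ⇒ implication holds) = true
[1.1.3] false AND true = false
[1.1] true AND true AND false = false
[1] NOT false = true
[2] exactly-one(false, true) = true
[root] true AND true = true
Overall: true → applied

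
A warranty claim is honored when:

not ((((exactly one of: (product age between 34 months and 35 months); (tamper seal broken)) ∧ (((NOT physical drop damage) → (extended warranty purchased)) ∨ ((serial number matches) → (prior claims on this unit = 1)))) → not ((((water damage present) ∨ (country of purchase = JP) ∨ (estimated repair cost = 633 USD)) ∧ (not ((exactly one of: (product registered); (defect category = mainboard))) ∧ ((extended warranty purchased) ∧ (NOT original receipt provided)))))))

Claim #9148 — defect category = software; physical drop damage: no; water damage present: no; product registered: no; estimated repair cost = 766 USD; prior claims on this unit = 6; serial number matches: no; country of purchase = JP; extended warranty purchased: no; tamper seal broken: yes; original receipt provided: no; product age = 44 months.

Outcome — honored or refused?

Atomic conditions:
  product age between 34 months and 35 months: 44 in [34, 35] is false
  tamper seal broken: yes → true
  NOT physical drop damage: no → true
  extended warranty purchased: no → false
  serial number matches: no → false
  prior claims on this unit = 1: 6 == 1 is false
  water damage present: no → false
  country of purchase = JP: JP == JP is true
  estimated repair cost = 633 USD: 766 == 633 is false
  product registered: no → false
  defect category = mainboard: software == mainboard is false
  NOT original receipt provided: no → true
Combine:
[1.1.1] exactly-one(false, true) = true
[1.1.2.1] true → false = false
[1.1.2.2] false → false (antecedent false ⇒ implication holds) = true
[1.1.2] false OR true = true
[1.1] true AND true = true
[1.2.1.1] false OR true OR false = true
[1.2.1.2.1.1] exactly-one(false, false) = false
[1.2.1.2.1] NOT false = true
[1.2.1.2.2] false AND true = false
[1.2.1.2] true AND false = false
[1.2.1] true AND false = false
[1.2] NOT false = true
[1] true → true = true
[root] NOT true = false
Overall: false → refused

Refused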